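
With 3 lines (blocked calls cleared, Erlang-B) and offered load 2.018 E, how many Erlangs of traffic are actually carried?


B(3,2.018) = 0.213216 (Erlang-B)
Carried load = a(1 − B) = 2.018·(1 − 0.213216) = 2.018·0.786784 = 1.5877 E

Final: 1.5877 Erlangs


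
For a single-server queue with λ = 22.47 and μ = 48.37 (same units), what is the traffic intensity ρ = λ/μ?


ρ = λ/μ = 22.47/48.37 = 0.4645

Final: 0.4645


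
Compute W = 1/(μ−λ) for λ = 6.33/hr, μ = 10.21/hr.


W = 1/(μ−λ) = 1/(10.21 − 6.33) = 1/3.88 = 0.2577 hr

Final: 0.2577 hr


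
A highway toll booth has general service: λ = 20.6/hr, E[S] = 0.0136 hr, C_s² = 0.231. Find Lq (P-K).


ρ = λ·E[S] = 20.6·0.0136 = 0.2802
Lq = ρ²(1+C_s²)/(2(1−ρ)) = 0.07849·(1+0.231)/(2·0.7198)
= 0.07849·1.2310/1.4397 = 0.06711

Final: 0.06711


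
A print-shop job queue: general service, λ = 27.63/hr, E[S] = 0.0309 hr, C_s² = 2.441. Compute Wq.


ρ = λ·E[S] = 27.63·0.0309 = 0.8538
E[S²] = E[S]²(1+C_s²) = 0.0309²·(1+2.441) = 0.003286
Wq = λ·E[S²]/(2(1−ρ)) = 27.63·0.003286/(2·0.1462) = 0.31039 hr

Final: 0.31039 hr


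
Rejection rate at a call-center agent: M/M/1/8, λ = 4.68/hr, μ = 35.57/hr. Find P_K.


ρ = λ/μ = 4.68/35.57 = 0.1316
P_K = (1−ρ)ρ^K/(1−ρ^(K+1)) = (0.8684·0.00000008980)/(1 − 0.00000001182)
= 0.00000007799/1.000000 = 0.00000007799

Final: 0.00000007799


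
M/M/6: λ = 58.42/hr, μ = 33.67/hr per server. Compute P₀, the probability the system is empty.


a = λ/μ = 58.42/33.67 = 1.7351; ρ = a/c = 0.2892
Σ_{k=0}^{5} a^k/k! (terms k=0..5) = 1.00000 + 1.73508 + 1.50524 + 0.87057 + 0.37763 + 0.13104 = 5.61956
Tail: a^6/(6!(1−ρ)) = 27.28416/(720·0.7108) = 0.05331
P₀ = 1/(5.61956 + 0.05331) = 1/5.67287 = 0.176278

Final: 0.176278


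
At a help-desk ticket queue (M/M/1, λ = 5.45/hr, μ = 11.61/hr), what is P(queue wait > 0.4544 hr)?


ρ = 5.45/11.61 = 0.4694
P(Wq > t) = ρ·e^{−(μ−λ)t} = 0.4694·e^{−2.7991}
= 0.4694·0.060865 = 0.028571

Final: 0.028571


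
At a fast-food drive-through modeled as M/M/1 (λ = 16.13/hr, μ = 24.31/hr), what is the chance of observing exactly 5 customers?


ρ = 16.13/24.31 = 0.6635
P_n = (1−ρ)·ρ^n = (1 − 0.6635)·0.6635^5 = 0.3365·0.128602 = 0.043273

Final: 0.043273


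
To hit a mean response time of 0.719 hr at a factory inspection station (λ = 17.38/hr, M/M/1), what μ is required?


W = 1/(μ−λ) ⇒ μ − λ = 1/W = 1/0.719 = 1.3908
μ = λ + 1/W = 17.38 + 1.3908 = 18.7708 per hr

Final: 18.7708 /hr


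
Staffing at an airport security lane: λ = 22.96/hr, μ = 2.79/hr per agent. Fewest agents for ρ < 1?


Stability requires cμ > λ ⇔ c > λ/μ.
λ/μ = 22.96/2.79 = 8.2294
Minimum integer c = ⌊8.2294⌋ + 1 = 9
Check: 9·2.79 = 25.11 > 22.96, while 8·2.79 = 22.32 ≤ 22.96

Final: 9 servers


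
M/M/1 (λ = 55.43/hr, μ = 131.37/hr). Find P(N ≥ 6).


ρ = 55.43/131.37 = 0.4219
P(N ≥ n) = ρ^n = 0.4219^6 = 0.005643

Final: 0.005643


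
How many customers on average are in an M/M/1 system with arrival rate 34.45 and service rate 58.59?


ρ = λ/μ = 34.45/58.59 = 0.5880
L = ρ/(1−ρ) = 0.5880/(1 − 0.5880) = 0.5880/0.4120 = 1.4271

Final: 1.4271


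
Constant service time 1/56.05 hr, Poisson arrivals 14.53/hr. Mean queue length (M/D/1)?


ρ = 14.53/56.05 = 0.2592
M/D/1: Lq = ρ²/(2(1−ρ)) = 0.06720/(2·0.7408) = 0.04536

Final: 0.04536


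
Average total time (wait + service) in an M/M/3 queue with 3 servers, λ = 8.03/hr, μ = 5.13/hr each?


a = 1.5653; ρ = 0.5218; P₀ = 0.195046
Lq = P₀·a^c·ρ/(c!(1−ρ)²) = 0.28443
Wq = Lq/λ = 0.28443/8.03 = 0.03542 hr
W = Wq + 1/μ = 0.03542 + 0.19493 = 0.23035 hr

Final: 0.23035 hr


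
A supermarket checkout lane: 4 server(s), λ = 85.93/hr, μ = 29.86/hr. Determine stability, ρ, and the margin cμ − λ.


Total capacity cμ = 4·29.86 = 119.44/hr
ρ = λ/(cμ) = 85.93/119.44 = 0.7194
Stable ⇔ ρ < 1: YES
Spare capacity = cμ − λ = 119.44 − 85.93 = 33.51/hr

Final: ρ = 0.7194; stable; margin = 33.51/hr


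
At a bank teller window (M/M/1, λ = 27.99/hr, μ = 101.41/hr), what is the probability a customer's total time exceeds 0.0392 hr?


W ~ Exponential(μ−λ) for M/M/1.
μ − λ = 101.41 − 27.99 = 73.4200
P(W > t) = e^{−(μ−λ)t} = e^{−2.8781} = 0.056244

Final: 0.056244


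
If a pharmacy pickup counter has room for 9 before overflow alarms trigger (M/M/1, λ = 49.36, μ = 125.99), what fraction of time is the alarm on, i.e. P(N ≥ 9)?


ρ = 49.36/125.99 = 0.3918
P(N ≥ n) = ρ^n = 0.3918^9 = 0.0002174

Final: 0.0002174


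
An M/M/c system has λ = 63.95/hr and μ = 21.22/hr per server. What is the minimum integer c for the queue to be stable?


Stability requires cμ > λ ⇔ c > λ/μ.
λ/μ = 63.95/21.22 = 3.0137
Minimum integer c = ⌊3.0137⌋ + 1 = 4
Check: 4·21.22 = 84.88 > 63.95, while 3·21.22 = 63.66 ≤ 63.95

Final: 4 servers


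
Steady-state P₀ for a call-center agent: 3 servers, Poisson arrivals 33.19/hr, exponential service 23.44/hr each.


a = λ/μ = 33.19/23.44 = 1.4160; ρ = a/c = 0.4720
Σ_{k=0}^{2} a^k/k! (terms k=0..2) = 1.00000 + 1.41596 + 1.00247 = 3.41842
Tail: a^3/(3!(1−ρ)) = 2.83889/(6·0.5280) = 0.89609
P₀ = 1/(3.41842 + 0.89609) = 1/4.31451 = 0.231776

Final: 0.231776


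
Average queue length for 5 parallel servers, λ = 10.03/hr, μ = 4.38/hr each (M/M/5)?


a = λ/μ = 2.2900; ρ = a/5 = 0.4580
P₀ = 0.099729
Lq = P₀·a^c·ρ / (c!·(1−ρ)²) = 0.099729·62.97006·0.4580/(120·0.29377)
= 0.08159

Final: 0.08159


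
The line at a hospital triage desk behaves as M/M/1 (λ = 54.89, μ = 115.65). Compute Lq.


ρ = 54.89/115.65 = 0.4746
Lq = ρ²/(1−ρ) = 0.2253/0.5254 = 0.4288

Final: 0.4288


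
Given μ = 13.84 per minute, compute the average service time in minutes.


Mean service time = 1/μ = 1/13.84 minute = 0.07225 minute
In minutes: 0.07225 × 1 = 0.07225 min

Final: 0.07225 min


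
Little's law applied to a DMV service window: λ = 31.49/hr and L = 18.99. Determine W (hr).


W = L/λ = 18.99/31.49 = 0.6030 hr

Final: 0.6030 hr


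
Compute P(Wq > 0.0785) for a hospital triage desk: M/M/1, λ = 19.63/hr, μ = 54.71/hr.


ρ = 19.63/54.71 = 0.3588
P(Wq > t) = ρ·e^{−(μ−λ)t} = 0.3588·e^{−2.7538}
= 0.3588·0.063687 = 0.022851

Final: 0.022851


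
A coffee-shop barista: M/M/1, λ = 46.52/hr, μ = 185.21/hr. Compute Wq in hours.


ρ = 46.52/185.21 = 0.2512
Wq = ρ/(μ−λ) = 0.2512/(185.21 − 46.52) = 0.2512/138.69 = 0.001811 hr

Final: 0.001811 hr


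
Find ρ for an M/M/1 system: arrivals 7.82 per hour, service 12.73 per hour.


ρ = λ/μ = 7.82/12.73 = 0.6143

Final: 0.6143


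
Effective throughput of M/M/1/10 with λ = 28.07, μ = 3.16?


ρ = 8.8829; P_K = (1−ρ)ρ^10/(1−ρ^11) = 0.887424
λ_eff = λ(1 − P_K) = 28.07·(1 − 0.887424) = 28.07·0.112576 = 3.1600 /hr

Final: 3.1600 /hr


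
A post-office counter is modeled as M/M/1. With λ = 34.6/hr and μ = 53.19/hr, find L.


ρ = λ/μ = 34.6/53.19 = 0.6505
L = ρ/(1−ρ) = 0.6505/(1 − 0.6505) = 0.6505/0.3495 = 1.8612

Final: 1.8612


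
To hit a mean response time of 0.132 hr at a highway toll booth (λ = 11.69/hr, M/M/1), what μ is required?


W = 1/(μ−λ) ⇒ μ − λ = 1/W = 1/0.132 = 7.5758
μ = λ + 1/W = 11.69 + 7.5758 = 19.2658 per hr

Final: 19.2658 /hr


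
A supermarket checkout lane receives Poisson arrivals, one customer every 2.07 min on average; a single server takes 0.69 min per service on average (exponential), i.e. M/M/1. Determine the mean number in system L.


λ = 60/2.07 = 28.9855 /hr
μ = 60/0.69 = 86.9565 /hr
ρ = λ/μ = 28.9855/86.9565 = 0.3333
L = ρ/(1−ρ) = 0.3333/0.6667 = 0.5000

Final: 0.5000


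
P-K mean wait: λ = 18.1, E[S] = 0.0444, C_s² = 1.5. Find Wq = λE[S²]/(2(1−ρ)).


ρ = λ·E[S] = 18.1·0.0444 = 0.8036
E[S²] = E[S]²(1+C_s²) = 0.0444²·(1+1.5) = 0.004928
Wq = λ·E[S²]/(2(1−ρ)) = 18.1·0.004928/(2·0.1964) = 0.22714 hr

Final: 0.22714 hr


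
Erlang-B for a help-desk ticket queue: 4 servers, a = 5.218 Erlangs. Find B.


B(c,a) = (a^c/c!) / Σ_{k=0}^{c} a^k/k!
a^4/4! = 30.889086
Σ terms (k=0..4): 1.00000 + 5.21800 + 13.61376 + 23.67887 + 30.88909 = 74.399718
B = 30.889086/74.399718 = 0.415177

Final: 0.415177


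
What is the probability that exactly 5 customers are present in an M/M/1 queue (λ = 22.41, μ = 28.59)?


ρ = 22.41/28.59 = 0.7838
P_n = (1−ρ)·ρ^n = (1 − 0.7838)·0.7838^5 = 0.2162·0.295896 = 0.063961

Final: 0.063961


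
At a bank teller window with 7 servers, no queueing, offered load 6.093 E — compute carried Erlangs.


B(7,6.093) = 0.191103 (Erlang-B)
Carried load = a(1 − B) = 6.093·(1 − 0.191103) = 6.093·0.808897 = 4.9286 E

Final: 4.9286 Erlangs


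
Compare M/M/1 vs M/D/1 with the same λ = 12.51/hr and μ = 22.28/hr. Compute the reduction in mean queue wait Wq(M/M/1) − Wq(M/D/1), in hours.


ρ = 12.51/22.28 = 0.5615
Wq(M/M/1) = ρ/(μ−λ) = 0.5615/9.77 = 0.05747 hr
Wq(M/D/1) = ρ/(2(μ−λ)) = 0.02874 hr
Savings = 0.05747 − 0.02874 = 0.02874 hr

Final: 0.02874 hr


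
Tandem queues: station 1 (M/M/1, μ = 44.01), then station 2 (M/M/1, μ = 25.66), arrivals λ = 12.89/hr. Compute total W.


Each node sees arrival rate λ = 12.89/hr (tandem ⇒ throughput preserved).
W₁ = 1/(μ₁−λ) = 1/(44.01−12.89) = 0.03213 hr
W₂ = 1/(μ₂−λ) = 1/(25.66−12.89) = 0.07831 hr
W_total = W₁ + W₂ = 0.03213 + 0.07831 = 0.11044 hr

Final: 0.11044 hr


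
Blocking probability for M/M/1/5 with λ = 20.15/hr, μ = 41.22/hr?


ρ = λ/μ = 20.15/41.22 = 0.4888
P_K = (1−ρ)ρ^K/(1−ρ^(K+1)) = (0.5112·0.027915)/(1 − 0.013646)
= 0.014269/0.986354 = 0.014466

Final: 0.014466


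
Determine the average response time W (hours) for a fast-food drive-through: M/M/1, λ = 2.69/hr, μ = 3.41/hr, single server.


W = 1/(μ−λ) = 1/(3.41 − 2.69) = 1/0.7200 = 1.3889 hr

Final: 1.3889 hr


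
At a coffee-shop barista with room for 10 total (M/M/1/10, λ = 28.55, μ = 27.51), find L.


ρ = 28.55/27.51 = 1.0378
L = ρ[1 − (K+1)ρ^K + Kρ^(K+1)] / [(1−ρ)(1−ρ^(K+1))]
Numerator: 1.0378·(1 − 11·1.449290 + 10·1.504079) = 0.102334
Denominator: (-0.03780)·(-0.504079) = 0.019056
L = 0.102334/0.019056 = 5.3700

Final: 5.3700


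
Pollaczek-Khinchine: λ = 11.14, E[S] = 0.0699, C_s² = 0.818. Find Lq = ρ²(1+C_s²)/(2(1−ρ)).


ρ = λ·E[S] = 11.14·0.0699 = 0.7787
Lq = ρ²(1+C_s²)/(2(1−ρ)) = 0.6064·(1+0.818)/(2·0.2213)
= 0.6064·1.8180/0.4426 = 2.49046

Final: 2.49046


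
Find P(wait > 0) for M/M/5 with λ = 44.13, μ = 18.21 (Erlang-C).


a = λ/μ = 2.4234; ρ = a/5 = 0.4847
P₀ = 0.086801 (from M/M/c formula)
C(c,a) = [a^c/(c!(1−ρ))]·P₀ = [83.58338/(120·0.5153)]·0.086801
= 1.35164·0.086801 = 0.117324

Final: 0.117324


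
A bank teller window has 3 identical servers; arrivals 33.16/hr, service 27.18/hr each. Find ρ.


ρ = λ/(cμ) = 33.16/(3·27.18) = 33.16/81.54 = 0.4067

Final: 0.4067


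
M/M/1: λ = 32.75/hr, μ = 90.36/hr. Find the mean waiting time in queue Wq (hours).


ρ = 32.75/90.36 = 0.3624
Wq = ρ/(μ−λ) = 0.3624/(90.36 − 32.75) = 0.3624/57.61 = 0.006291 hr

Final: 0.006291 hr


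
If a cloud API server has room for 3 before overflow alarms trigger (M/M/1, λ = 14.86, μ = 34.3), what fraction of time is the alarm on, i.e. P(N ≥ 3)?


ρ = 14.86/34.3 = 0.4332
P(N ≥ n) = ρ^n = 0.4332^3 = 0.081316

Final: 0.081316


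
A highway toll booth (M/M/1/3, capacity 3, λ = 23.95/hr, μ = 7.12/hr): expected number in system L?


ρ = 23.95/7.12 = 3.3638
L = ρ[1 − (K+1)ρ^K + Kρ^(K+1)] / [(1−ρ)(1−ρ^(K+1))]
Numerator: 3.3638·(1 − 4·38.060683 + 3·128.027155) = 783.214569
Denominator: (-2.3638)·(-127.027155) = 300.262223
L = 783.214569/300.262223 = 2.6084

Final: 2.6084


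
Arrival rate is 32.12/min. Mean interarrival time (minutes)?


Mean interarrival time = 1/λ = 1/32.12 minute = 0.03113 minute
In minutes: 0.03113 × 1 = 0.03113 min

Final: 0.03113 min


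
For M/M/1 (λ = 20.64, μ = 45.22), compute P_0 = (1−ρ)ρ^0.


ρ = 20.64/45.22 = 0.4564
P_n = (1−ρ)·ρ^n = (1 − 0.4564)·0.4564^0 = 0.5436·1.000000 = 0.543565

Final: 0.543565


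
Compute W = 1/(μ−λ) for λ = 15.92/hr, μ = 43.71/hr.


W = 1/(μ−λ) = 1/(43.71 − 15.92) = 1/27.79 = 0.03598 hr

Final: 0.03598 hr


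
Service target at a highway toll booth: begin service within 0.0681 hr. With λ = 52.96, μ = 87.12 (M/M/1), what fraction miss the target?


ρ = 52.96/87.12 = 0.6079
P(Wq > t) = ρ·e^{−(μ−λ)t} = 0.6079·e^{−2.3263}
= 0.6079·0.097657 = 0.059365

Final: 0.059365


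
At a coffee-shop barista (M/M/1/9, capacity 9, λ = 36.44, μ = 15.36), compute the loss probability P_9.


ρ = λ/μ = 36.44/15.36 = 2.3724
P_K = (1−ρ)ρ^K/(1−ρ^(K+1)) = (-1.3724·2380.588731)/(1 − 5647.698786)
= -3267.110055/-5646.698786 = 0.578588

Final: 0.578588


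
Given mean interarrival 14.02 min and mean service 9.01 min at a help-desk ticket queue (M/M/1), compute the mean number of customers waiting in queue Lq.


λ = 60/14.02 = 4.2796 /hr
μ = 60/9.01 = 6.6593 /hr
ρ = λ/μ = 4.2796/6.6593 = 0.6427
Lq = ρ²/(1−ρ) = 0.4130/0.3573 = 1.1557

Final: 1.1557


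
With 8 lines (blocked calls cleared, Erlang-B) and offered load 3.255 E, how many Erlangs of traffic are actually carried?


B(8,3.255) = 0.012135 (Erlang-B)
Carried load = a(1 − B) = 3.255·(1 − 0.012135) = 3.255·0.987865 = 3.2155 E

Final: 3.2155 Erlangs


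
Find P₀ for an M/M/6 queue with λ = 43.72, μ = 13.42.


a = λ/μ = 43.72/13.42 = 3.2578; ρ = a/c = 0.5430
Σ_{k=0}^{5} a^k/k! (terms k=0..5) = 1.00000 + 3.25782 + 5.30671 + 5.76277 + 4.69353 + 3.05814 = 23.07897
Tail: a^6/(6!(1−ρ)) = 1195.54472/(720·0.4570) = 3.63320
P₀ = 1/(23.07897 + 3.63320) = 1/26.71217 = 0.037436

Final: 0.037436


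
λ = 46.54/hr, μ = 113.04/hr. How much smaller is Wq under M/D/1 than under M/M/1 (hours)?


ρ = 46.54/113.04 = 0.4117
Wq(M/M/1) = ρ/(μ−λ) = 0.4117/66.50 = 0.006191 hr
Wq(M/D/1) = ρ/(2(μ−λ)) = 0.003096 hr
Savings = 0.006191 − 0.003096 = 0.003096 hr

Final: 0.003096 hr


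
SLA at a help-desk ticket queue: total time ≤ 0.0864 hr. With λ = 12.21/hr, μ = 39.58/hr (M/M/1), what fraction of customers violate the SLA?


W ~ Exponential(μ−λ) for M/M/1.
μ − λ = 39.58 − 12.21 = 27.3700
P(W > t) = e^{−(μ−λ)t} = e^{−2.3648} = 0.093971

Final: 0.093971


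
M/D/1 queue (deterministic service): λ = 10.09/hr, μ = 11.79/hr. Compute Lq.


ρ = 10.09/11.79 = 0.8558
M/D/1: Lq = ρ²/(2(1−ρ)) = 0.7324/(2·0.1442) = 2.53974

Final: 2.53974


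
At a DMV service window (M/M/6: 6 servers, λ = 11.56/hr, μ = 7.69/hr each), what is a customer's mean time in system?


a = 1.5033; ρ = 0.2505; P₀ = 0.222349
Lq = P₀·a^c·ρ/(c!(1−ρ)²) = 0.001590
Wq = Lq/λ = 0.001590/11.56 = 0.0001375 hr
W = Wq + 1/μ = 0.0001375 + 0.13004 = 0.13018 hr

Final: 0.13018 hr


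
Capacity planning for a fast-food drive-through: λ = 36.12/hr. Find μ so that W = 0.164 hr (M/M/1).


W = 1/(μ−λ) ⇒ μ − λ = 1/W = 1/0.164 = 6.0976
μ = λ + 1/W = 36.12 + 6.0976 = 42.2176 per hr

Final: 42.2176 /hr


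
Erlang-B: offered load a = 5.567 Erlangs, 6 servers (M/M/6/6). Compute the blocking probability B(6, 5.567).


B(c,a) = (a^c/c!) / Σ_{k=0}^{c} a^k/k!
a^6/6! = 41.342319
Σ terms (k=0..6): 1.00000 + 5.56700 + 15.49574 + 28.75494 + 40.01968 + 44.55791 + 41.34232 = 176.737598
B = 41.342319/176.737598 = 0.233919

Final: 0.233919


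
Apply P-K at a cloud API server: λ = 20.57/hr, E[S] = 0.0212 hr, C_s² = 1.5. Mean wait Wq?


ρ = λ·E[S] = 20.57·0.0212 = 0.4361
E[S²] = E[S]²(1+C_s²) = 0.0212²·(1+1.5) = 0.001124
Wq = λ·E[S²]/(2(1−ρ)) = 20.57·0.001124/(2·0.5639) = 0.02049 hr

Final: 0.02049 hr


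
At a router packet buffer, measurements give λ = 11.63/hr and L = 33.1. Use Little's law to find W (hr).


W = L/λ = 33.1/11.63 = 2.8461 hr

Final: 2.8461 hr


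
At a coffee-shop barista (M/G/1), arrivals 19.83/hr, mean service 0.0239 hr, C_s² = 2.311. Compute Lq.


ρ = λ·E[S] = 19.83·0.0239 = 0.4739
Lq = ρ²(1+C_s²)/(2(1−ρ)) = 0.2246·(1+2.311)/(2·0.5261)
= 0.2246·3.3110/1.0521 = 0.70686

Final: 0.70686


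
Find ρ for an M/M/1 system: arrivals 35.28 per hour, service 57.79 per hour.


ρ = λ/μ = 35.28/57.79 = 0.6105

Final: 0.6105


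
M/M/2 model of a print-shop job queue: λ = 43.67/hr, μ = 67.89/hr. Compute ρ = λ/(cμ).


ρ = λ/(cμ) = 43.67/(2·67.89) = 43.67/135.78 = 0.3216

Final: 0.3216


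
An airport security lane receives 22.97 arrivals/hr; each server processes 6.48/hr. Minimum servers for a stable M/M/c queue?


Stability requires cμ > λ ⇔ c > λ/μ.
λ/μ = 22.97/6.48 = 3.5448
Minimum integer c = ⌊3.5448⌋ + 1 = 4
Check: 4·6.48 = 25.92 > 22.97, while 3·6.48 = 19.44 ≤ 22.97

Final: 4 servers


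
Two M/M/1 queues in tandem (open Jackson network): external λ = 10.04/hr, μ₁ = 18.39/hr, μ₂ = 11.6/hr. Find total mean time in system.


Each node sees arrival rate λ = 10.04/hr (tandem ⇒ throughput preserved).
W₁ = 1/(μ₁−λ) = 1/(18.39−10.04) = 0.11976 hr
W₂ = 1/(μ₂−λ) = 1/(11.6−10.04) = 0.64103 hr
W_total = W₁ + W₂ = 0.11976 + 0.64103 = 0.76079 hr

Final: 0.76079 hr


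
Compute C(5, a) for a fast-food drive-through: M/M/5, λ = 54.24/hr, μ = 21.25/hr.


a = λ/μ = 2.5525; ρ = a/5 = 0.5105
P₀ = 0.075788 (from M/M/c formula)
C(c,a) = [a^c/(c!(1−ρ))]·P₀ = [108.34372/(120·0.4895)]·0.075788
= 1.84444·0.075788 = 0.139787

Final: 0.139787


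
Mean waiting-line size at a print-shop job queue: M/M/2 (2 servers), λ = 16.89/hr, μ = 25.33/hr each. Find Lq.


a = λ/μ = 0.6668; ρ = a/2 = 0.3334
P₀ = 0.499926
Lq = P₀·a^c·ρ / (c!·(1−ρ)²) = 0.499926·0.44462·0.3334/(2·0.44436)
= 0.08339

Final: 0.08339


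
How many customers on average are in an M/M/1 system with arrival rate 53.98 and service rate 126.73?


ρ = λ/μ = 53.98/126.73 = 0.4259
L = ρ/(1−ρ) = 0.4259/(1 − 0.4259) = 0.4259/0.5741 = 0.7420

Final: 0.7420


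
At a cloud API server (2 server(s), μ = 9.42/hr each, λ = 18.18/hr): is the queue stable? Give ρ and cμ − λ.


Total capacity cμ = 2·9.42 = 18.84/hr
ρ = λ/(cμ) = 18.18/18.84 = 0.9650
Stable ⇔ ρ < 1: YES
Spare capacity = cμ − λ = 18.84 − 18.18 = 0.66/hr

Final: ρ = 0.9650; stable; margin = 0.66/hr


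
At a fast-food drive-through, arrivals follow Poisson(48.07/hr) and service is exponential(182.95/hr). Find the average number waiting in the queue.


ρ = 48.07/182.95 = 0.2627
Lq = ρ²/(1−ρ) = 0.06904/0.7373 = 0.09364

Final: 0.09364


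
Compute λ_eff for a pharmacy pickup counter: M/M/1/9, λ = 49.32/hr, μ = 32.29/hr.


ρ = 1.5274; P_K = (1−ρ)ρ^9/(1−ρ^10) = 0.350366
λ_eff = λ(1 − P_K) = 49.32·(1 − 0.350366) = 49.32·0.649634 = 32.0400 /hr

Final: 32.0400 /hr


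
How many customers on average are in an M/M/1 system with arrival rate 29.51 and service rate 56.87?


ρ = λ/μ = 29.51/56.87 = 0.5189
L = ρ/(1−ρ) = 0.5189/(1 − 0.5189) = 0.5189/0.4811 = 1.0786

Final: 1.0786


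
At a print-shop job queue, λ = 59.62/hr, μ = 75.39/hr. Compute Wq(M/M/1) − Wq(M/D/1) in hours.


ρ = 59.62/75.39 = 0.7908
Wq(M/M/1) = ρ/(μ−λ) = 0.7908/15.77 = 0.05015 hr
Wq(M/D/1) = ρ/(2(μ−λ)) = 0.02507 hr
Savings = 0.05015 − 0.02507 = 0.02507 hr

Final: 0.02507 hr


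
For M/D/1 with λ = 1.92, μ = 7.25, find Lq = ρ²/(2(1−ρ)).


ρ = 1.92/7.25 = 0.2648
M/D/1: Lq = ρ²/(2(1−ρ)) = 0.07013/(2·0.7352) = 0.04770

Final: 0.04770


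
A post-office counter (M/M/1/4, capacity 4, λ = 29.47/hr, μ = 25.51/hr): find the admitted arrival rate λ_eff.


ρ = 1.1552; P_K = (1−ρ)ρ^4/(1−ρ^5) = 0.261437
λ_eff = λ(1 − P_K) = 29.47·(1 − 0.261437) = 29.47·0.738563 = 21.7655 /hr

Final: 21.7655 /hr


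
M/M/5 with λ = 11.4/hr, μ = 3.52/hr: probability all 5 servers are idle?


a = λ/μ = 11.4/3.52 = 3.2386; ρ = a/c = 0.6477
Σ_{k=0}^{4} a^k/k! (terms k=0..4) = 1.00000 + 3.23864 + 5.24438 + 5.66155 + 4.58393 = 19.72849
Tail: a^5/(5!(1−ρ)) = 356.29599/(120·0.3523) = 8.42851
P₀ = 1/(19.72849 + 8.42851) = 1/28.15700 = 0.035515

Final: 0.035515


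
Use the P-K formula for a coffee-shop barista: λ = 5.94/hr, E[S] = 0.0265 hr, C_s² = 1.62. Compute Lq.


ρ = λ·E[S] = 5.94·0.0265 = 0.1574
Lq = ρ²(1+C_s²)/(2(1−ρ)) = 0.02478·(1+1.62)/(2·0.8426)
= 0.02478·2.6200/1.6852 = 0.03852

Final: 0.03852


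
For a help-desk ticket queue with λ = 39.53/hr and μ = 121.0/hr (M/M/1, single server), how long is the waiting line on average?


ρ = 39.53/121.0 = 0.3267
Lq = ρ²/(1−ρ) = 0.1067/0.6733 = 0.1585

Final: 0.1585


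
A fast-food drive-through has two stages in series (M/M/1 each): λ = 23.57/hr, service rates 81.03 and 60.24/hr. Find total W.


Each node sees arrival rate λ = 23.57/hr (tandem ⇒ throughput preserved).
W₁ = 1/(μ₁−λ) = 1/(81.03−23.57) = 0.01740 hr
W₂ = 1/(μ₂−λ) = 1/(60.24−23.57) = 0.02727 hr
W_total = W₁ + W₂ = 0.01740 + 0.02727 = 0.04467 hr

Final: 0.04467 hr


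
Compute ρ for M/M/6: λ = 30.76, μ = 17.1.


ρ = λ/(cμ) = 30.76/(6·17.1) = 30.76/102.60 = 0.2998

Final: 0.2998


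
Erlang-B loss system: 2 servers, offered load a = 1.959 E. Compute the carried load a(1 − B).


B(2,1.959) = 0.393379 (Erlang-B)
Carried load = a(1 − B) = 1.959·(1 − 0.393379) = 1.959·0.606621 = 1.1884 E

Final: 1.1884 Erlangs


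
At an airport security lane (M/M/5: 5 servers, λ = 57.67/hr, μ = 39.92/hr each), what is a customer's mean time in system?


a = 1.4446; ρ = 0.2889; P₀ = 0.235525
Lq = P₀·a^c·ρ/(c!(1−ρ)²) = 0.007057
Wq = Lq/λ = 0.007057/57.67 = 0.0001224 hr
W = Wq + 1/μ = 0.0001224 + 0.02505 = 0.02517 hr

Final: 0.02517 hr


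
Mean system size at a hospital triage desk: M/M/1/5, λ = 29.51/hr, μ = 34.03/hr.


ρ = 29.51/34.03 = 0.8672
L = ρ[1 − (K+1)ρ^K + Kρ^(K+1)] / [(1−ρ)(1−ρ^(K+1))]
Numerator: 0.8672·(1 − 6·0.490384 + 5·0.425249) = 0.159510
Denominator: (0.1328)·(0.574751) = 0.076341
L = 0.159510/0.076341 = 2.0895

Final: 2.0895


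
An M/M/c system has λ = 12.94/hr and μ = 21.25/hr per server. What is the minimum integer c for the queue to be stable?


Stability requires cμ > λ ⇔ c > λ/μ.
λ/μ = 12.94/21.25 = 0.6089
Minimum integer c = ⌊0.6089⌋ + 1 = 1
Check: 1·21.25 = 21.25 > 12.94, while 0·21.25 = 0.00 ≤ 12.94

Final: 1 servers


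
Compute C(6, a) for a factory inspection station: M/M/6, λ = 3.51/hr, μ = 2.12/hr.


a = λ/μ = 1.6557; ρ = a/6 = 0.2759
P₀ = 0.190877 (from M/M/c formula)
C(c,a) = [a^c/(c!(1−ρ))]·P₀ = [20.59812/(720·0.7241)]·0.190877
= 0.03951·0.190877 = 0.007542

Final: 0.007542


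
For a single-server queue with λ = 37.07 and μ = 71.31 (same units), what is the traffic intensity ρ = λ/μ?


ρ = λ/μ = 37.07/71.31 = 0.5198

Final: 0.5198


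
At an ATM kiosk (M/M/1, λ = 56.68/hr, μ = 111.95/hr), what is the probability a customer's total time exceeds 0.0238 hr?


W ~ Exponential(μ−λ) for M/M/1.
μ − λ = 111.95 − 56.68 = 55.2700
P(W > t) = e^{−(μ−λ)t} = e^{−1.3154} = 0.268360

Final: 0.268360


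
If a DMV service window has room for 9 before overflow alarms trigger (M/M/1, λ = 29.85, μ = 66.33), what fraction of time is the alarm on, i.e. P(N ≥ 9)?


ρ = 29.85/66.33 = 0.4500
P(N ≥ n) = ρ^n = 0.4500^9 = 0.0007570

Final: 0.0007570


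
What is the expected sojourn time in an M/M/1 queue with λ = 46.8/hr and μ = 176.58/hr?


W = 1/(μ−λ) = 1/(176.58 − 46.8) = 1/129.78 = 0.007705 hr

Final: 0.007705 hr


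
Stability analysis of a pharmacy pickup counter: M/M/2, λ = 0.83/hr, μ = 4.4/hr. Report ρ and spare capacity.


Total capacity cμ = 2·4.4 = 8.80/hr
ρ = λ/(cμ) = 0.83/8.80 = 0.09432
Stable ⇔ ρ < 1: YES
Spare capacity = cμ − λ = 8.80 − 0.83 = 7.97/hr

Final: ρ = 0.09432; stable; margin = 7.97/hr


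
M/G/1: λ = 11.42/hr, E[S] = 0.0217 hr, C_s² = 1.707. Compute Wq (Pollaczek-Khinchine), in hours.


ρ = λ·E[S] = 11.42·0.0217 = 0.2478
E[S²] = E[S]²(1+C_s²) = 0.0217²·(1+1.707) = 0.001275
Wq = λ·E[S²]/(2(1−ρ)) = 11.42·0.001275/(2·0.7522) = 0.009677 hr

Final: 0.009677 hr


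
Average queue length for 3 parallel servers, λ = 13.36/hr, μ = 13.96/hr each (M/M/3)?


a = λ/μ = 0.9570; ρ = a/3 = 0.3190
P₀ = 0.380303
Lq = P₀·a^c·ρ / (c!·(1−ρ)²) = 0.380303·0.87652·0.3190/(6·0.46375)
= 0.03822

Final: 0.03822


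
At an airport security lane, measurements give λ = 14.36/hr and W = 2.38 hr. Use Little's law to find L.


L = λW = 14.36·2.38 = 34.1768

Final: 34.1768


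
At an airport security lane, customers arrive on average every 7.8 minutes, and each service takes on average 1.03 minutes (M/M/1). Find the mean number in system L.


λ = 60/7.8 = 7.6923 /hr
μ = 60/1.03 = 58.2524 /hr
ρ = λ/μ = 7.6923/58.2524 = 0.1321
L = ρ/(1−ρ) = 0.1321/0.8679 = 0.1521

Final: 0.1521


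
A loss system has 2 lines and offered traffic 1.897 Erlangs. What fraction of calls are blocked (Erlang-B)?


B(c,a) = (a^c/c!) / Σ_{k=0}^{c} a^k/k!
a^2/2! = 1.799305
Σ terms (k=0..2): 1.00000 + 1.89700 + 1.79930 = 4.696305
B = 1.799305/4.696305 = 0.383132

Final: 0.383132


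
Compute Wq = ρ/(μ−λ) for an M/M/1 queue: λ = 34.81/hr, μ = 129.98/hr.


ρ = 34.81/129.98 = 0.2678
Wq = ρ/(μ−λ) = 0.2678/(129.98 − 34.81) = 0.2678/95.17 = 0.002814 hr

Final: 0.002814 hr


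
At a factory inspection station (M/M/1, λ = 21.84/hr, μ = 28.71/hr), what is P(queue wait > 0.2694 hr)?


ρ = 21.84/28.71 = 0.7607
P(Wq > t) = ρ·e^{−(μ−λ)t} = 0.7607·e^{−1.8508}
= 0.7607·0.157115 = 0.119519

Final: 0.119519


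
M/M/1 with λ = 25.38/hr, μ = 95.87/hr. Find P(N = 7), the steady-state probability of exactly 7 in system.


ρ = 25.38/95.87 = 0.2647
P_n = (1−ρ)·ρ^n = (1 − 0.2647)·0.2647^7 = 0.7353·0.00009113 = 0.00006700

Final: 0.00006700


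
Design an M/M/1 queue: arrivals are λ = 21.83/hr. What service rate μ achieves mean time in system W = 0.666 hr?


W = 1/(μ−λ) ⇒ μ − λ = 1/W = 1/0.666 = 1.5015
μ = λ + 1/W = 21.83 + 1.5015 = 23.3315 per hr

Final: 23.3315 /hr


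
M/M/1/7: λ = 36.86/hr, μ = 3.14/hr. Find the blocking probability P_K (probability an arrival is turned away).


ρ = λ/μ = 36.86/3.14 = 11.7389
P_K = (1−ρ)ρ^K/(1−ρ^(K+1)) = (-10.7389·30717069.452000)/(1 − 360583178.344180)
= -329866108.892179/-360583177.344180 = 0.914813

Final: 0.914813


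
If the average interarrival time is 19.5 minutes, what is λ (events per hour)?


λ = 1/(interarrival time) in consistent units.
1 hour = 60 min, so λ = 60/19.5 = 3.0769 per hour

Final: 3.0769 /hr


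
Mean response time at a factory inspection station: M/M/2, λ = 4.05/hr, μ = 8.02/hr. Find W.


a = 0.5050; ρ = 0.2525; P₀ = 0.596814
Lq = P₀·a^c·ρ/(c!(1−ρ)²) = 0.03439
Wq = Lq/λ = 0.03439/4.05 = 0.008491 hr
W = Wq + 1/μ = 0.008491 + 0.12469 = 0.13318 hr

Final: 0.13318 hr


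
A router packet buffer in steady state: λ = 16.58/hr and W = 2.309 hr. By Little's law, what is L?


L = λW = 16.58·2.309 = 38.2832

Final: 38.2832


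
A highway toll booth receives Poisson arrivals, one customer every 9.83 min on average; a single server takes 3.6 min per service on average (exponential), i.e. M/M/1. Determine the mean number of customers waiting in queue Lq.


λ = 60/9.83 = 6.1038 /hr
μ = 60/3.6 = 16.6667 /hr
ρ = λ/μ = 6.1038/16.6667 = 0.3662
Lq = ρ²/(1−ρ) = 0.1341/0.6338 = 0.2116

Final: 0.2116


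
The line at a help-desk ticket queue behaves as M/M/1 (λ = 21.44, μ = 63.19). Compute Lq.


ρ = 21.44/63.19 = 0.3393
Lq = ρ²/(1−ρ) = 0.1151/0.6607 = 0.1742

Final: 0.1742


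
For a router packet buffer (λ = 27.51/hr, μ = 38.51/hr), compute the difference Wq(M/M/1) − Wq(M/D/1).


ρ = 27.51/38.51 = 0.7144
Wq(M/M/1) = ρ/(μ−λ) = 0.7144/11.00 = 0.06494 hr
Wq(M/D/1) = ρ/(2(μ−λ)) = 0.03247 hr
Savings = 0.06494 − 0.03247 = 0.03247 hr

Final: 0.03247 hr


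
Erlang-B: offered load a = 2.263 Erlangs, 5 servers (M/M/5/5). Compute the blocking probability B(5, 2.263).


B(c,a) = (a^c/c!) / Σ_{k=0}^{c} a^k/k!
a^5/5! = 0.494586
Σ terms (k=0..5): 1.00000 + 2.26300 + 2.56058 + 1.93153 + 1.09277 + 0.49459 = 9.342470
B = 0.494586/9.342470 = 0.052939

Final: 0.052939


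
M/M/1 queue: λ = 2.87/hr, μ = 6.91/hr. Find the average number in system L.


ρ = λ/μ = 2.87/6.91 = 0.4153
L = ρ/(1−ρ) = 0.4153/(1 − 0.4153) = 0.4153/0.5847 = 0.7104

Final: 0.7104


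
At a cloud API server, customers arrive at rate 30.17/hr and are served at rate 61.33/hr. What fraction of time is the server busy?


ρ = λ/μ = 30.17/61.33 = 0.4919

Final: 0.4919


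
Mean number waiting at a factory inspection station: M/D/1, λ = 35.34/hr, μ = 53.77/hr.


ρ = 35.34/53.77 = 0.6572
M/D/1: Lq = ρ²/(2(1−ρ)) = 0.4320/(2·0.3428) = 0.63014

Final: 0.63014


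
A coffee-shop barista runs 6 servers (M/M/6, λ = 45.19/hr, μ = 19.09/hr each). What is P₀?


a = λ/μ = 45.19/19.09 = 2.3672; ρ = a/c = 0.3945
Σ_{k=0}^{5} a^k/k! (terms k=0..5) = 1.00000 + 2.36721 + 2.80184 + 2.21084 + 1.30838 + 0.61944 = 10.30771
Tail: a^6/(6!(1−ρ)) = 175.96183/(720·0.6055) = 0.40364
P₀ = 1/(10.30771 + 0.40364) = 1/10.71135 = 0.093359

Final: 0.093359


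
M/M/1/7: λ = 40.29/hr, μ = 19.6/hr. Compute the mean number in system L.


ρ = 40.29/19.6 = 2.0556
L = ρ[1 − (K+1)ρ^K + Kρ^(K+1)] / [(1−ρ)(1−ρ^(K+1))]
Numerator: 2.0556·(1 − 8·155.091634 + 7·318.808262) = 2039.012689
Denominator: (-1.0556)·(-317.808262) = 335.482293
L = 2039.012689/335.482293 = 6.0779

Final: 6.0779


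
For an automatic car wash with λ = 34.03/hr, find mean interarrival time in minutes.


Mean interarrival time = 1/λ = 1/34.03 hour = 0.02939 hour
In minutes: 0.02939 × 60 = 1.7632 min

Final: 1.7632 min


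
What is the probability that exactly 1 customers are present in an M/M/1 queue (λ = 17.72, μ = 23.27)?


ρ = 17.72/23.27 = 0.7615
P_n = (1−ρ)·ρ^n = (1 − 0.7615)·0.7615^1 = 0.2385·0.761495 = 0.181620

Final: 0.181620


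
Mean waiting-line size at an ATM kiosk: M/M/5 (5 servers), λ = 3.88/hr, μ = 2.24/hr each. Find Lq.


a = λ/μ = 1.7321; ρ = a/5 = 0.3464
P₀ = 0.176294
Lq = P₀·a^c·ρ / (c!·(1−ρ)²) = 0.176294·15.59260·0.3464/(120·0.42716)
= 0.01858

Final: 0.01858


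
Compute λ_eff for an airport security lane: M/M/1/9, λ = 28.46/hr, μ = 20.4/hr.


ρ = 1.3951; P_K = (1−ρ)ρ^9/(1−ρ^10) = 0.293721
λ_eff = λ(1 − P_K) = 28.46·(1 − 0.293721) = 28.46·0.706279 = 20.1007 /hr

Final: 20.1007 /hr


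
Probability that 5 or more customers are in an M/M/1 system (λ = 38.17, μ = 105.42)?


ρ = 38.17/105.42 = 0.3621
P(N ≥ n) = ρ^n = 0.3621^5 = 0.006223

Final: 0.006223


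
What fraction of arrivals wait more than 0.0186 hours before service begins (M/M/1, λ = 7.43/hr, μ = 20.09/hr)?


ρ = 7.43/20.09 = 0.3698
P(Wq > t) = ρ·e^{−(μ−λ)t} = 0.3698·e^{−0.2355}
= 0.3698·0.790195 = 0.292242

Final: 0.292242


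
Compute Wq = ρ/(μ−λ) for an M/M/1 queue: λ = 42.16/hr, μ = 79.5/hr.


ρ = 42.16/79.5 = 0.5303
Wq = ρ/(μ−λ) = 0.5303/(79.5 − 42.16) = 0.5303/37.34 = 0.01420 hr

Final: 0.01420 hr


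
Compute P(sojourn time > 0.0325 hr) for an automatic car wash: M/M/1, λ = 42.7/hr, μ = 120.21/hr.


W ~ Exponential(μ−λ) for M/M/1.
μ − λ = 120.21 − 42.7 = 77.5100
P(W > t) = e^{−(μ−λ)t} = e^{−2.5191} = 0.080534

Final: 0.080534


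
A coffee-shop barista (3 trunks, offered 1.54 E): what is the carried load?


B(3,1.54) = 0.140434 (Erlang-B)
Carried load = a(1 − B) = 1.54·(1 − 0.140434) = 1.54·0.859566 = 1.3237 E

Final: 1.3237 Erlangs


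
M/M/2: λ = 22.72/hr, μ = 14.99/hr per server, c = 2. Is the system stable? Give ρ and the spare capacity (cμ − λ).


Total capacity cμ = 2·14.99 = 29.98/hr
ρ = λ/(cμ) = 22.72/29.98 = 0.7578
Stable ⇔ ρ < 1: YES
Spare capacity = cμ − λ = 29.98 − 22.72 = 7.26/hr

Final: ρ = 0.7578; stable; margin = 7.26/hr


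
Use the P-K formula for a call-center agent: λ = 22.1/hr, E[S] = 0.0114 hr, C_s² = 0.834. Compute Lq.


ρ = λ·E[S] = 22.1·0.0114 = 0.2519
Lq = ρ²(1+C_s²)/(2(1−ρ)) = 0.06347·(1+0.834)/(2·0.7481)
= 0.06347·1.8340/1.4961 = 0.07781

Final: 0.07781


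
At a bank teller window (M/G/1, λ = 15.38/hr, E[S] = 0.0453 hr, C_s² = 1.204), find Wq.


ρ = λ·E[S] = 15.38·0.0453 = 0.6967
E[S²] = E[S]²(1+C_s²) = 0.0453²·(1+1.204) = 0.004523
Wq = λ·E[S²]/(2(1−ρ)) = 15.38·0.004523/(2·0.3033) = 0.11468 hr

Final: 0.11468 hr


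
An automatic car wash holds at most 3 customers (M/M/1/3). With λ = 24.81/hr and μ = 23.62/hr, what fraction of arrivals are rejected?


ρ = λ/μ = 24.81/23.62 = 1.0504
P_K = (1−ρ)ρ^K/(1−ρ^(K+1)) = (-0.05038·1.158886)/(1 − 1.217272)
= -0.058386/-0.217272 = 0.268723

Final: 0.268723


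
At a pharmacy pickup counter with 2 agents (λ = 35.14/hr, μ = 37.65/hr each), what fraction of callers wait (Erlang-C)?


a = λ/μ = 0.9333; ρ = a/2 = 0.4667
P₀ = 0.363636 (from M/M/c formula)
C(c,a) = [a^c/(c!(1−ρ))]·P₀ = [0.87111/(2·0.5333)]·0.363636
= 0.81667·0.363636 = 0.296970

Final: 0.296970


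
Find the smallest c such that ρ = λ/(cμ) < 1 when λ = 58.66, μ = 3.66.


Stability requires cμ > λ ⇔ c > λ/μ.
λ/μ = 58.66/3.66 = 16.0273
Minimum integer c = ⌊16.0273⌋ + 1 = 17
Check: 17·3.66 = 62.22 > 58.66, while 16·3.66 = 58.56 ≤ 58.66

Final: 17 servers


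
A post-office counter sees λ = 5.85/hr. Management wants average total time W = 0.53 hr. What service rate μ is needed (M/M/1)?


W = 1/(μ−λ) ⇒ μ − λ = 1/W = 1/0.53 = 1.8868
μ = λ + 1/W = 5.85 + 1.8868 = 7.7368 per hr

Final: 7.7368 /hr


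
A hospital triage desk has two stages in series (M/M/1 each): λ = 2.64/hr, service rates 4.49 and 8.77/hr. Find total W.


Each node sees arrival rate λ = 2.64/hr (tandem ⇒ throughput preserved).
W₁ = 1/(μ₁−λ) = 1/(4.49−2.64) = 0.54054 hr
W₂ = 1/(μ₂−λ) = 1/(8.77−2.64) = 0.16313 hr
W_total = W₁ + W₂ = 0.54054 + 0.16313 = 0.70367 hr

Final: 0.70367 hr


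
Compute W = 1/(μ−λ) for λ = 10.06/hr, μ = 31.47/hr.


W = 1/(μ−λ) = 1/(31.47 − 10.06) = 1/21.41 = 0.04671 hr

Final: 0.04671 hr


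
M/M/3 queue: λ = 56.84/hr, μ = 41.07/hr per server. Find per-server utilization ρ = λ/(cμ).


ρ = λ/(cμ) = 56.84/(3·41.07) = 56.84/123.21 = 0.4613

Final: 0.4613


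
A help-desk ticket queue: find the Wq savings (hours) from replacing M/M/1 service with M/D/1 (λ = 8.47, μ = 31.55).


ρ = 8.47/31.55 = 0.2685
Wq(M/M/1) = ρ/(μ−λ) = 0.2685/23.08 = 0.01163 hr
Wq(M/D/1) = ρ/(2(μ−λ)) = 0.005816 hr
Savings = 0.01163 − 0.005816 = 0.005816 hr

Final: 0.005816 hr


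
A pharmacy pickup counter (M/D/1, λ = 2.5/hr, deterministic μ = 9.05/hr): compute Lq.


ρ = 2.5/9.05 = 0.2762
M/D/1: Lq = ρ²/(2(1−ρ)) = 0.07631/(2·0.7238) = 0.05272

Final: 0.05272


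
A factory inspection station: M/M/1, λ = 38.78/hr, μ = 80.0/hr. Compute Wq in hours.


ρ = 38.78/80.0 = 0.4848
Wq = ρ/(μ−λ) = 0.4848/(80.0 − 38.78) = 0.4848/41.22 = 0.01176 hr

Final: 0.01176 hr


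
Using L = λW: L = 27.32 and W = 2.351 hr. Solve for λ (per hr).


λ = L/W = 27.32/2.351 = 11.6206 /hr

Final: 11.6206 /hr


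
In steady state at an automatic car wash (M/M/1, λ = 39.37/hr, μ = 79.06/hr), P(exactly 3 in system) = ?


ρ = 39.37/79.06 = 0.4980
P_n = (1−ρ)·ρ^n = (1 − 0.4980)·0.4980^3 = 0.5020·0.123488 = 0.061994

Final: 0.061994


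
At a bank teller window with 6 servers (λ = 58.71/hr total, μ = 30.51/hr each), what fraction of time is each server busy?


ρ = λ/(cμ) = 58.71/(6·30.51) = 58.71/183.06 = 0.3207

Final: 0.3207


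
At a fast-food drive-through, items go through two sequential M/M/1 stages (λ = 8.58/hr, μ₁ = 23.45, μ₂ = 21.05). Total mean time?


Each node sees arrival rate λ = 8.58/hr (tandem ⇒ throughput preserved).
W₁ = 1/(μ₁−λ) = 1/(23.45−8.58) = 0.06725 hr
W₂ = 1/(μ₂−λ) = 1/(21.05−8.58) = 0.08019 hr
W_total = W₁ + W₂ = 0.06725 + 0.08019 = 0.14744 hr

Final: 0.14744 hr


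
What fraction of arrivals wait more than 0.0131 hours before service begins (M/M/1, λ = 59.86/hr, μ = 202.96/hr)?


ρ = 59.86/202.96 = 0.2949
P(Wq > t) = ρ·e^{−(μ−λ)t} = 0.2949·e^{−1.8746}
= 0.2949·0.153415 = 0.045247

Final: 0.045247


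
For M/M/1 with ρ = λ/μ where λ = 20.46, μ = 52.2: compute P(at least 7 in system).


ρ = 20.46/52.2 = 0.3920
P(N ≥ n) = ρ^n = 0.3920^7 = 0.001421

Final: 0.001421


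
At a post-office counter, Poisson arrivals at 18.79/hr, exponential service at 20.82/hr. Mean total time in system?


W = 1/(μ−λ) = 1/(20.82 − 18.79) = 1/2.03 = 0.4926 hr

Final: 0.4926 hr


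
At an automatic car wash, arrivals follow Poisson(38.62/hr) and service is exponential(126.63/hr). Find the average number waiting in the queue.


ρ = 38.62/126.63 = 0.3050
Lq = ρ²/(1−ρ) = 0.09301/0.6950 = 0.1338

Final: 0.1338


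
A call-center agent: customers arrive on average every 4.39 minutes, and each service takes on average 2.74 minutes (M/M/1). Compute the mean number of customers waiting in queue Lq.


λ = 60/4.39 = 13.6674 /hr
μ = 60/2.74 = 21.8978 /hr
ρ = λ/μ = 13.6674/21.8978 = 0.6241
Lq = ρ²/(1−ρ) = 0.3896/0.3759 = 1.0365

Final: 1.0365


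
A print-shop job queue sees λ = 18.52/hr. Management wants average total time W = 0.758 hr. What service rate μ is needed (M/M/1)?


W = 1/(μ−λ) ⇒ μ − λ = 1/W = 1/0.758 = 1.3193
μ = λ + 1/W = 18.52 + 1.3193 = 19.8393 per hr

Final: 19.8393 /hr


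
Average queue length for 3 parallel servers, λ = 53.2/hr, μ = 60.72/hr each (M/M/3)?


a = λ/μ = 0.8762; ρ = a/3 = 0.2921
P₀ = 0.413511
Lq = P₀·a^c·ρ / (c!·(1−ρ)²) = 0.413511·0.67257·0.2921/(6·0.50119)
= 0.02701

Final: 0.02701


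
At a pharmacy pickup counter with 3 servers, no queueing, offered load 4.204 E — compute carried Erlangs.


B(3,4.204) = 0.468637 (Erlang-B)
Carried load = a(1 − B) = 4.204·(1 − 0.468637) = 4.204·0.531363 = 2.2339 E

Final: 2.2339 Erlangs


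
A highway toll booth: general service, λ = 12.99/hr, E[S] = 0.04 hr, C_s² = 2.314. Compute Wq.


ρ = λ·E[S] = 12.99·0.04 = 0.5196
E[S²] = E[S]²(1+C_s²) = 0.04²·(1+2.314) = 0.005302
Wq = λ·E[S²]/(2(1−ρ)) = 12.99·0.005302/(2·0.4804) = 0.07169 hr

Final: 0.07169 hr


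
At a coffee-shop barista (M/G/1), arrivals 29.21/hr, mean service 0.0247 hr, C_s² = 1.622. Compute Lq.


ρ = λ·E[S] = 29.21·0.0247 = 0.7215
Lq = ρ²(1+C_s²)/(2(1−ρ)) = 0.5205·(1+1.622)/(2·0.2785)
= 0.5205·2.6220/0.5570 = 2.45027

Final: 2.45027


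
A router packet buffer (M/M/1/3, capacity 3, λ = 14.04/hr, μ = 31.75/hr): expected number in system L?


ρ = 14.04/31.75 = 0.4422
L = ρ[1 − (K+1)ρ^K + Kρ^(K+1)] / [(1−ρ)(1−ρ^(K+1))]
Numerator: 0.4422·(1 − 4·0.086471 + 3·0.038238) = 0.339980
Denominator: (0.5578)·(0.961762) = 0.536466
L = 0.339980/0.536466 = 0.6337

Final: 0.6337


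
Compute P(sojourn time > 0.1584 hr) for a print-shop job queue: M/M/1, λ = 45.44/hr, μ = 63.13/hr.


W ~ Exponential(μ−λ) for M/M/1.
μ − λ = 63.13 − 45.44 = 17.6900
P(W > t) = e^{−(μ−λ)t} = e^{−2.8021} = 0.060683

Final: 0.060683
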